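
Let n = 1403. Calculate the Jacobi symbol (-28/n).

-1

First reduce: -28 ≡ 1375 (mod 1403).
Reciprocity: 1375 ≡ 3 and 1403 ≡ 3 (mod 4), so (1375/1403) = −(1403/1375).
Reduce top mod 1375: now compute (28/1375).
Pull out 2^2: since 1375 ≡ 7 (mod 8), (2/1375) = +1, so (2/1375)^2 = +1.
Reciprocity: 7 ≡ 3 and 1375 ≡ 3 (mod 4), so (7/1375) = −(1375/7).
Reduce top mod 7: now compute (3/7).
Reciprocity: 3 ≡ 3 and 7 ≡ 3 (mod 4), so (3/7) = −(7/3).
Reduce top mod 3: now compute (1/3).
Reached (1/3) = 1. Collecting the sign flips along the way, the symbol is -1.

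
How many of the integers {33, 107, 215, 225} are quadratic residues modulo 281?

3

(33/281) = +1 → QR.
(107/281) = -1 → non-residue.
(215/281) = +1 → QR.
(225/281) = +1 → QR.
Total quadratic residues among the 4: 3.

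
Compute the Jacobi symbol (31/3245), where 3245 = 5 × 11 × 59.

-1

Reciprocity: 31 ≡ 3 and 3245 ≡ 1 (mod 4), so (31/3245) = +(3245/31).
Reduce top mod 31: now compute (21/31).
Reciprocity: 21 ≡ 1 and 31 ≡ 3 (mod 4), so (21/31) = +(31/21).
Reduce top mod 21: now compute (10/21).
Pull out 2: since 21 ≡ 5 (mod 8), (2/21) = -1.
Reciprocity: 5 ≡ 1 and 21 ≡ 1 (mod 4), so (5/21) = +(21/5).
Reduce top mod 5: now compute (1/5).
Reached (1/5) = 1. Collecting the sign flips along the way, the symbol is -1.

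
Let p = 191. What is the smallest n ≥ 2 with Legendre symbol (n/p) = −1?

7

(2/191) = +1, so 2 is a residue.
(3/191) = +1, so 3 is a residue.
(4/191) = +1, so 4 is a residue.
(5/191) = +1, so 5 is a residue.
(6/191) = +1, so 6 is a residue.
(7/191) = −1, so 7 is the smallest positive non-residue mod 191.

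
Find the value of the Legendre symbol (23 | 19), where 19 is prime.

1

Euler's criterion: (23/19) ≡ 4^9 (mod 19).
4^2 ≡ 16 (mod 19)
4^4 ≡ 9 (mod 19)
4^8 ≡ 5 (mod 19)
4^9 = 4^(8+1) ≡ 1 (mod 19).
Result is 1, so (23/19) = 1.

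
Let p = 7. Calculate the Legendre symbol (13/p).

First reduce: 13 ≡ 6 (mod 7).
Pull out 2: since 7 ≡ 7 (mod 8), (2/7) = +1.
Reciprocity: 3 ≡ 3 and 7 ≡ 3 (mod 4), so (3/7) = −(7/3).
Reduce top mod 3: now compute (1/3).
Reached (1/3) = 1. Collecting the sign flips along the way, the symbol is -1.

-1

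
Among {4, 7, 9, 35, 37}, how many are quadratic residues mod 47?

4

(4/47) = +1 → QR.
(7/47) = +1 → QR.
(9/47) = +1 → QR.
(35/47) = -1 → non-residue.
(37/47) = +1 → QR.
Total quadratic residues among the 5: 4.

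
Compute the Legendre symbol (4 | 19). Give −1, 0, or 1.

Pull out 2^2: since 19 ≡ 3 (mod 8), (2/19) = -1, so (2/19)^2 = +1.
Reached (1/19) = 1. Collecting the sign flips along the way, the symbol is +1.

1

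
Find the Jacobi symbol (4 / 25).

1

Pull out 2^2: since 25 ≡ 1 (mod 8), (2/25) = +1, so (2/25)^2 = +1.
Reached (1/25) = 1. Collecting the sign flips along the way, the symbol is +1.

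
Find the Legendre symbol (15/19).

-1

Reciprocity: 15 ≡ 3 and 19 ≡ 3 (mod 4), so (15/19) = −(19/15).
Reduce top mod 15: now compute (4/15).
Pull out 2^2: since 15 ≡ 7 (mod 8), (2/15) = +1, so (2/15)^2 = +1.
Reached (1/15) = 1. Collecting the sign flips along the way, the symbol is -1.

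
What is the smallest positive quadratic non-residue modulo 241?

(2/241) = +1, so 2 is a residue.
(3/241) = +1, so 3 is a residue.
(4/241) = +1, so 4 is a residue.
(5/241) = +1, so 5 is a residue.
(6/241) = +1, so 6 is a residue.
(7/241) = −1, so 7 is the smallest positive non-residue mod 241.

7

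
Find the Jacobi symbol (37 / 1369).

Reciprocity: 37 ≡ 1 and 1369 ≡ 1 (mod 4), so (37/1369) = +(1369/37).
Reduce top mod 37: now compute (0/37).
Top reduces to 0: gcd > 1, so the symbol is 0.

0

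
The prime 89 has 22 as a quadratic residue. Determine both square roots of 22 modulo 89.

89 ≡ 1 (mod 4), so we find a root by search.
Trying successive values, 17² = 289 ≡ 22 (mod 89). The other root is 89 − 17 = 72.

17, 72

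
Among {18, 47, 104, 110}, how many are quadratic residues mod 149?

(18/149) = -1 → non-residue.
(47/149) = +1 → QR.
(104/149) = +1 → QR.
(110/149) = +1 → QR.
Total quadratic residues among the 4: 3.

3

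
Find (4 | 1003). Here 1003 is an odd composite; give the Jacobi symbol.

Pull out 2^2: since 1003 ≡ 3 (mod 8), (2/1003) = -1, so (2/1003)^2 = +1.
Reached (1/1003) = 1. Collecting the sign flips along the way, the symbol is +1.

1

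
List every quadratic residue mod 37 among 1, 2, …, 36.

1, 3, 4, 7, 9, 10, 11, 12, 16, 21, 25, 26, 27, 28, 30, 33, 34, 36

Square k = 1,…,18 (k and 37−k give the same square):
1²=1, 2²=4, 3²=9, 4²=16, 5²=25, 6²=36, 7²≡12, 8²≡27, 9²≡7, 10²≡26, 11²≡10, 12²≡33, 13²≡21, 14²≡11, 15²≡3, 16²≡34, 17²≡30, 18²≡28 (mod 37).
So the quadratic residues mod 37 are {1, 3, 4, 7, 9, 10, 11, 12, 16, 21, 25, 26, 27, 28, 30, 33, 34, 36}.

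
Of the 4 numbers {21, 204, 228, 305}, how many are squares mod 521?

(21/521) = +1 → QR.
(204/521) = +1 → QR.
(228/521) = +1 → QR.
(305/521) = -1 → non-residue.
Total quadratic residues among the 4: 3.

3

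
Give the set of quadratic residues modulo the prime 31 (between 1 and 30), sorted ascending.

1 2 4 5 7 8 9 10 14 16 18 19 20 25 28

Square k = 1,…,15 (k and 31−k give the same square):
1²=1, 2²=4, 3²=9, 4²=16, 5²=25, 6²≡5, 7²≡18, 8²≡2, 9²≡19, 10²≡7, 11²≡28, 12²≡20, 13²≡14, 14²≡10, 15²≡8 (mod 31).
So the quadratic residues mod 31 are {1, 2, 4, 5, 7, 8, 9, 10, 14, 16, 18, 19, 20, 25, 28}.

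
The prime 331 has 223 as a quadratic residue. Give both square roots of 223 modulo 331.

47, 284

Since 331 ≡ 3 (mod 4), a square root of 223 is 223^((331+1)/4) = 223^83 mod 331.
Repeated squaring: 223^2≡79, 223^4≡283, 223^8≡318, 223^16≡169, 223^32≡95, 223^64≡88 (mod 331).
223^83 = 223^(64+16+2+1) ≡ 284 (mod 331).
Check: 284² = 80656 ≡ 223 (mod 331). The two roots are 47 and 284.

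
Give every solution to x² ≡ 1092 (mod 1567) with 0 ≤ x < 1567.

456, 1111

Since 1567 ≡ 3 (mod 4), a square root of 1092 is 1092^((1567+1)/4) = 1092^392 mod 1567.
Repeated squaring: 1092^2≡1544, 1092^4≡529, 1092^8≡915, 1092^16≡447, 1092^32≡800, 1092^64≡664, 1092^128≡569, 1092^256≡959 (mod 1567).
1092^392 = 1092^(256+128+8) ≡ 456 (mod 1567).
Check: 456² = 207936 ≡ 1092 (mod 1567). The two roots are 456 and 1111.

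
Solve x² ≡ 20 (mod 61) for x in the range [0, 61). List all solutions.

9, 52

61 ≡ 1 (mod 4), so we find a root by search.
Trying successive values, 9² = 81 ≡ 20 (mod 61). The other root is 61 − 9 = 52.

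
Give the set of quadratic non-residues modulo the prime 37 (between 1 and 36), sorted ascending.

Square k = 1,…,18 (k and 37−k give the same square):
1²=1, 2²=4, 3²=9, 4²=16, 5²=25, 6²=36, 7²≡12, 8²≡27, 9²≡7, 10²≡26, 11²≡10, 12²≡33, 13²≡21, 14²≡11, 15²≡3, 16²≡34, 17²≡30, 18²≡28 (mod 37).
The residues are {1, 3, 4, 7, 9, 10, 11, 12, 16, 21, 25, 26, 27, 28, 30, 33, 34, 36}; the non-residues are the remaining 18 nonzero classes.

2 5 6 8 13 14 15 17 18 19 20 22 23 24 29 31 32 35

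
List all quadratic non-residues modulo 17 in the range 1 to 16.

Square k = 1,…,8 (k and 17−k give the same square):
1²=1, 2²=4, 3²=9, 4²=16, 5²≡8, 6²≡2, 7²≡15, 8²≡13 (mod 17).
The residues are {1, 2, 4, 8, 9, 13, 15, 16}; the non-residues are the remaining 8 nonzero classes.

3 5 6 7 10 11 12 14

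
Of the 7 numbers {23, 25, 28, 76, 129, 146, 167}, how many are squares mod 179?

(23/179) = -1 → non-residue.
(25/179) = +1 → QR.
(28/179) = -1 → non-residue.
(76/179) = +1 → QR.
(129/179) = +1 → QR.
(146/179) = +1 → QR.
(167/179) = -1 → non-residue.
Total quadratic residues among the 7: 4.

4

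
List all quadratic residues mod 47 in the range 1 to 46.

Square k = 1,…,23 (k and 47−k give the same square):
1²=1, 2²=4, 3²=9, 4²=16, 5²=25, 6²=36, 7²≡2, 8²≡17, 9²≡34, 10²≡6, 11²≡27, 12²≡3, 13²≡28, 14²≡8, 15²≡37, 16²≡21, 17²≡7, 18²≡42, 19²≡32, 20²≡24, 21²≡18, 22²≡14, 23²≡12 (mod 47).
So the quadratic residues mod 47 are {1, 2, 3, 4, 6, 7, 8, 9, 12, 14, 16, 17, 18, 21, 24, 25, 27, 28, 32, 34, 36, 37, 42}.

1,2,3,4,6,7,8,9,12,14,16,17,18,21,24,25,27,28,32,34,36,37,42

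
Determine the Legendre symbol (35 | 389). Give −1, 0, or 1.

1

Euler's criterion: (35/389) ≡ 35^194 (mod 389).
35^2 ≡ 58 (mod 389)
35^4 ≡ 252 (mod 389)
35^8 ≡ 97 (mod 389)
35^16 ≡ 73 (mod 389)
35^32 ≡ 272 (mod 389)
35^64 ≡ 74 (mod 389)
35^128 ≡ 30 (mod 389)
35^194 = 35^(128+64+2) ≡ 1 (mod 389).
Result is 1, so (35/389) = 1.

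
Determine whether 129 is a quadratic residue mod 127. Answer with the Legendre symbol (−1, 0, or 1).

First reduce: 129 ≡ 2 (mod 127).
Pull out 2: since 127 ≡ 7 (mod 8), (2/127) = +1.
Reached (1/127) = 1. Collecting the sign flips along the way, the symbol is +1.

1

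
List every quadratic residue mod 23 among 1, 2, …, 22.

Square k = 1,…,11 (k and 23−k give the same square):
1²=1, 2²=4, 3²=9, 4²=16, 5²≡2, 6²≡13, 7²≡3, 8²≡18, 9²≡12, 10²≡8, 11²≡6 (mod 23).
So the quadratic residues mod 23 are {1, 2, 3, 4, 6, 8, 9, 12, 13, 16, 18}.

1,2,3,4,6,8,9,12,13,16,18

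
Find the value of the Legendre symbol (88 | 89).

1

Pull out 2^3: since 89 ≡ 1 (mod 8), (2/89) = +1, so (2/89)^3 = +1.
Reciprocity: 11 ≡ 3 and 89 ≡ 1 (mod 4), so (11/89) = +(89/11).
Reduce top mod 11: now compute (1/11).
Reached (1/11) = 1. Collecting the sign flips along the way, the symbol is +1.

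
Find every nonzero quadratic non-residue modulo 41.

3, 6, 7, 11, 12, 13, 14, 15, 17, 19, 22, 24, 26, 27, 28, 29, 30, 34, 35, 38

Square k = 1,…,20 (k and 41−k give the same square):
1²=1, 2²=4, 3²=9, 4²=16, 5²=25, 6²=36, 7²≡8, 8²≡23, 9²≡40, 10²≡18, 11²≡39, 12²≡21, 13²≡5, 14²≡32, 15²≡20, 16²≡10, 17²≡2, 18²≡37, 19²≡33, 20²≡31 (mod 41).
The residues are {1, 2, 4, 5, 8, 9, 10, 16, 18, 20, 21, 23, 25, 31, 32, 33, 36, 37, 39, 40}; the non-residues are the remaining 20 nonzero classes.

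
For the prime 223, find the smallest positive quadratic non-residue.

3

(2/223) = +1, so 2 is a residue.
(3/223) = −1, so 3 is the smallest positive non-residue mod 223.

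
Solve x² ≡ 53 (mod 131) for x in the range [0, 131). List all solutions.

61, 70

Since 131 ≡ 3 (mod 4), a square root of 53 is 53^((131+1)/4) = 53^33 mod 131.
Repeated squaring: 53^2≡58, 53^4≡89, 53^8≡61, 53^16≡53, 53^32≡58 (mod 131).
53^33 = 53^(32+1) ≡ 61 (mod 131).
Check: 61² = 3721 ≡ 53 (mod 131). The two roots are 61 and 70.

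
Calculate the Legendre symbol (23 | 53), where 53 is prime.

-1

Euler's criterion: (23/53) ≡ 23^26 (mod 53).
23^2 ≡ 52 (mod 53)
23^4 ≡ 1 (mod 53)
23^8 ≡ 1 (mod 53)
23^16 ≡ 1 (mod 53)
23^26 = 23^(16+8+2) ≡ 52 (mod 53).
Result is 52 ≡ −1, so (23/53) = −1.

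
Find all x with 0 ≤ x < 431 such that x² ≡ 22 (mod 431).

75, 356

Since 431 ≡ 3 (mod 4), a square root of 22 is 22^((431+1)/4) = 22^108 mod 431.
Repeated squaring: 22^2≡53, 22^4≡223, 22^8≡164, 22^16≡174, 22^32≡106, 22^64≡30 (mod 431).
22^108 = 22^(64+32+8+4) ≡ 75 (mod 431).
Check: 75² = 5625 ≡ 22 (mod 431). The two roots are 75 and 356.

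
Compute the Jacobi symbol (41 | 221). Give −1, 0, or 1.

Reciprocity: 41 ≡ 1 and 221 ≡ 1 (mod 4), so (41/221) = +(221/41).
Reduce top mod 41: now compute (16/41).
Pull out 2^4: since 41 ≡ 1 (mod 8), (2/41) = +1, so (2/41)^4 = +1.
Reached (1/41) = 1. Collecting the sign flips along the way, the symbol is +1.

1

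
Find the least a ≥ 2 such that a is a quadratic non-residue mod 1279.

(2/1279) = +1, so 2 is a residue.
(3/1279) = −1, so 3 is the smallest positive non-residue mod 1279.

3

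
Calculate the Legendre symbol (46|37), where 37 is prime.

First reduce: 46 ≡ 9 (mod 37).
Reciprocity: 9 ≡ 1 and 37 ≡ 1 (mod 4), so (9/37) = +(37/9).
Reduce top mod 9: now compute (1/9).
Reached (1/9) = 1. Collecting the sign flips along the way, the symbol is +1.

1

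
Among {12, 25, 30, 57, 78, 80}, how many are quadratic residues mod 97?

2

(12/97) = +1 → QR.
(25/97) = +1 → QR.
(30/97) = -1 → non-residue.
(57/97) = -1 → non-residue.
(78/97) = -1 → non-residue.
(80/97) = -1 → non-residue.
Total quadratic residues among the 6: 2.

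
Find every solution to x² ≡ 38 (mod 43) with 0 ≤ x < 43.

9, 34

Since 43 ≡ 3 (mod 4), a square root of 38 is 38^((43+1)/4) = 38^11 mod 43.
Repeated squaring: 38^2≡25, 38^4≡23, 38^8≡13 (mod 43).
38^11 = 38^(8+2+1) ≡ 9 (mod 43).
Check: 9² = 81 ≡ 38 (mod 43). The two roots are 9 and 34.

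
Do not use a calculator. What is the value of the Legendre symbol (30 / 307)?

Euler's criterion: (30/307) ≡ 30^153 (mod 307).
30^2 ≡ 286 (mod 307)
30^4 ≡ 134 (mod 307)
30^8 ≡ 150 (mod 307)
30^16 ≡ 89 (mod 307)
30^32 ≡ 246 (mod 307)
30^64 ≡ 37 (mod 307)
30^128 ≡ 141 (mod 307)
30^153 = 30^(128+16+8+1) ≡ 306 (mod 307).
Result is 306 ≡ −1, so (30/307) = −1.

-1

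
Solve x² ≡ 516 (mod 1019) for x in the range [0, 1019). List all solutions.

182, 837

Since 1019 ≡ 3 (mod 4), a square root of 516 is 516^((1019+1)/4) = 516^255 mod 1019.
Repeated squaring: 516^2≡297, 516^4≡575, 516^8≡469, 516^16≡876, 516^32≡69, 516^64≡685, 516^128≡485 (mod 1019).
516^255 = 516^(128+64+32+16+8+4+2+1) ≡ 837 (mod 1019).
Check: 837² = 700569 ≡ 516 (mod 1019). The two roots are 182 and 837.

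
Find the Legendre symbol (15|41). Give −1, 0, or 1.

-1

Euler's criterion: (15/41) ≡ 15^20 (mod 41).
15^2 ≡ 20 (mod 41)
15^4 ≡ 31 (mod 41)
15^8 ≡ 18 (mod 41)
15^16 ≡ 37 (mod 41)
15^20 = 15^(16+4) ≡ 40 (mod 41).
Result is 40 ≡ −1, so (15/41) = −1.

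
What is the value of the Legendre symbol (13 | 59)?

Euler's criterion: (13/59) ≡ 13^29 (mod 59).
13^2 ≡ 51 (mod 59)
13^4 ≡ 5 (mod 59)
13^8 ≡ 25 (mod 59)
13^16 ≡ 35 (mod 59)
13^29 = 13^(16+8+4+1) ≡ 58 (mod 59).
Result is 58 ≡ −1, so (13/59) = −1.

-1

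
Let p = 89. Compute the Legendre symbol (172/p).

First reduce: 172 ≡ 83 (mod 89).
Reciprocity: 83 ≡ 3 and 89 ≡ 1 (mod 4), so (83/89) = +(89/83).
Reduce top mod 83: now compute (6/83).
Pull out 2: since 83 ≡ 3 (mod 8), (2/83) = -1.
Reciprocity: 3 ≡ 3 and 83 ≡ 3 (mod 4), so (3/83) = −(83/3).
Reduce top mod 3: now compute (2/3).
Pull out 2: since 3 ≡ 3 (mod 8), (2/3) = -1.
Reached (1/3) = 1. Collecting the sign flips along the way, the symbol is -1.

-1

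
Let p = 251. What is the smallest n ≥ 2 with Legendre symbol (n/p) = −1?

(2/251) = −1, so 2 is the smallest positive non-residue mod 251.

2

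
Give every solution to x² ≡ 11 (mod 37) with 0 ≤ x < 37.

37 ≡ 1 (mod 4), so we find a root by search.
Trying successive values, 14² = 196 ≡ 11 (mod 37). The other root is 37 − 14 = 23.

14, 23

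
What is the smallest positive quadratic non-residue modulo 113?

(2/113) = +1, so 2 is a residue.
(3/113) = −1, so 3 is the smallest positive non-residue mod 113.

3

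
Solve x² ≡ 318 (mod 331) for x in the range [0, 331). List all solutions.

48, 283

Since 331 ≡ 3 (mod 4), a square root of 318 is 318^((331+1)/4) = 318^83 mod 331.
Repeated squaring: 318^2≡169, 318^4≡95, 318^8≡88, 318^16≡131, 318^32≡280, 318^64≡284 (mod 331).
318^83 = 318^(64+16+2+1) ≡ 283 (mod 331).
Check: 283² = 80089 ≡ 318 (mod 331). The two roots are 48 and 283.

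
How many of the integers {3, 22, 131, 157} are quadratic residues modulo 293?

1

(3/293) = -1 → non-residue.
(22/293) = +1 → QR.
(131/293) = -1 → non-residue.
(157/293) = -1 → non-residue.
Total quadratic residues among the 4: 1.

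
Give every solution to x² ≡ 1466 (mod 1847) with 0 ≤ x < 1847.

425, 1422

Since 1847 ≡ 3 (mod 4), a square root of 1466 is 1466^((1847+1)/4) = 1466^462 mod 1847.
Repeated squaring: 1466^2≡1095, 1466^4≡322, 1466^8≡252, 1466^16≡706, 1466^32≡1593, 1466^64≡1718, 1466^128≡18, 1466^256≡324 (mod 1847).
1466^462 = 1466^(256+128+64+8+4+2) ≡ 1422 (mod 1847).
Check: 1422² = 2022084 ≡ 1466 (mod 1847). The two roots are 425 and 1422.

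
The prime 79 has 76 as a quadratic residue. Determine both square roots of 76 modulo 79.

Since 79 ≡ 3 (mod 4), a square root of 76 is 76^((79+1)/4) = 76^20 mod 79.
Repeated squaring: 76^2≡9, 76^4≡2, 76^8≡4, 76^16≡16 (mod 79).
76^20 = 76^(16+4) ≡ 32 (mod 79).
Check: 32² = 1024 ≡ 76 (mod 79). The two roots are 32 and 47.

32, 47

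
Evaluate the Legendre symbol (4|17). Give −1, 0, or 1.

Pull out 2^2: since 17 ≡ 1 (mod 8), (2/17) = +1, so (2/17)^2 = +1.
Reached (1/17) = 1. Collecting the sign flips along the way, the symbol is +1.

1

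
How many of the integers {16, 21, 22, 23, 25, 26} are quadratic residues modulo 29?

(16/29) = +1 → QR.
(21/29) = -1 → non-residue.
(22/29) = +1 → QR.
(23/29) = +1 → QR.
(25/29) = +1 → QR.
(26/29) = -1 → non-residue.
Total quadratic residues among the 6: 4.

4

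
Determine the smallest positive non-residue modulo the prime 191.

(2/191) = +1, so 2 is a residue.
(3/191) = +1, so 3 is a residue.
(4/191) = +1, so 4 is a residue.
(5/191) = +1, so 5 is a residue.
(6/191) = +1, so 6 is a residue.
(7/191) = −1, so 7 is the smallest positive non-residue mod 191.

7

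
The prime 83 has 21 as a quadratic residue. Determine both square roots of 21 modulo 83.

41, 42

Since 83 ≡ 3 (mod 4), a square root of 21 is 21^((83+1)/4) = 21^21 mod 83.
Repeated squaring: 21^2≡26, 21^4≡12, 21^8≡61, 21^16≡69 (mod 83).
21^21 = 21^(16+4+1) ≡ 41 (mod 83).
Check: 41² = 1681 ≡ 21 (mod 83). The two roots are 41 and 42.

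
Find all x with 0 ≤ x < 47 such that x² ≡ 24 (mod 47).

Since 47 ≡ 3 (mod 4), a square root of 24 is 24^((47+1)/4) = 24^12 mod 47.
Repeated squaring: 24^2≡12, 24^4≡3, 24^8≡9 (mod 47).
24^12 = 24^(8+4) ≡ 27 (mod 47).
Check: 27² = 729 ≡ 24 (mod 47). The two roots are 20 and 27.

20, 27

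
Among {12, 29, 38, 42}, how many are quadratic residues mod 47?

(12/47) = +1 → QR.
(29/47) = -1 → non-residue.
(38/47) = -1 → non-residue.
(42/47) = +1 → QR.
Total quadratic residues among the 4: 2.

2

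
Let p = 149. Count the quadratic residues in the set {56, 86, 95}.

(56/149) = -1 → non-residue.
(86/149) = +1 → QR.
(95/149) = +1 → QR.
Total quadratic residues among the 3: 2.

2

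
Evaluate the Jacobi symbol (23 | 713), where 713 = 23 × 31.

0

Reciprocity: 23 ≡ 3 and 713 ≡ 1 (mod 4), so (23/713) = +(713/23).
Reduce top mod 23: now compute (0/23).
Top reduces to 0: gcd > 1, so the symbol is 0.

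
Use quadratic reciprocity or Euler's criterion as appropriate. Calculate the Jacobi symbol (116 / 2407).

Pull out 2^2: since 2407 ≡ 7 (mod 8), (2/2407) = +1, so (2/2407)^2 = +1.
Reciprocity: 29 ≡ 1 and 2407 ≡ 3 (mod 4), so (29/2407) = +(2407/29).
Reduce top mod 29: now compute (0/29).
Top reduces to 0: gcd > 1, so the symbol is 0.

0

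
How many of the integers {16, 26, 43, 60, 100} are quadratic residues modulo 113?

(16/113) = +1 → QR.
(26/113) = +1 → QR.
(43/113) = -1 → non-residue.
(60/113) = +1 → QR.
(100/113) = +1 → QR.
Total quadratic residues among the 5: 4.

4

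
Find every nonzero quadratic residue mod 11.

Square k = 1,…,5 (k and 11−k give the same square):
1²=1, 2²=4, 3²=9, 4²≡5, 5²≡3 (mod 11).
So the quadratic residues mod 11 are {1, 3, 4, 5, 9}.

1 3 4 5 9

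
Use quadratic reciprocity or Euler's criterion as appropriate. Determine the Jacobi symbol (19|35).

Reciprocity: 19 ≡ 3 and 35 ≡ 3 (mod 4), so (19/35) = −(35/19).
Reduce top mod 19: now compute (16/19).
Pull out 2^4: since 19 ≡ 3 (mod 8), (2/19) = -1, so (2/19)^4 = +1.
Reached (1/19) = 1. Collecting the sign flips along the way, the symbol is -1.

-1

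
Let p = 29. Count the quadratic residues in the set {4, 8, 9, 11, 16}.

3

(4/29) = +1 → QR.
(8/29) = -1 → non-residue.
(9/29) = +1 → QR.
(11/29) = -1 → non-residue.
(16/29) = +1 → QR.
Total quadratic residues among the 5: 3.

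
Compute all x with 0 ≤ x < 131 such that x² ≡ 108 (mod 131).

Since 131 ≡ 3 (mod 4), a square root of 108 is 108^((131+1)/4) = 108^33 mod 131.
Repeated squaring: 108^2≡5, 108^4≡25, 108^8≡101, 108^16≡114, 108^32≡27 (mod 131).
108^33 = 108^(32+1) ≡ 34 (mod 131).
Check: 34² = 1156 ≡ 108 (mod 131). The two roots are 34 and 97.

34, 97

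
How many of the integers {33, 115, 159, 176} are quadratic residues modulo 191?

1

(33/191) = -1 → non-residue.
(115/191) = +1 → QR.
(159/191) = -1 → non-residue.
(176/191) = -1 → non-residue.
Total quadratic residues among the 4: 1.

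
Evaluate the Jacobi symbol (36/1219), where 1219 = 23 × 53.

Pull out 2^2: since 1219 ≡ 3 (mod 8), (2/1219) = -1, so (2/1219)^2 = +1.
Reciprocity: 9 ≡ 1 and 1219 ≡ 3 (mod 4), so (9/1219) = +(1219/9).
Reduce top mod 9: now compute (4/9).
Pull out 2^2: since 9 ≡ 1 (mod 8), (2/9) = +1, so (2/9)^2 = +1.
Reached (1/9) = 1. Collecting the sign flips along the way, the symbol is +1.

1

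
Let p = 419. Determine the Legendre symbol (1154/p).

First reduce: 1154 ≡ 316 (mod 419).
Pull out 2^2: since 419 ≡ 3 (mod 8), (2/419) = -1, so (2/419)^2 = +1.
Reciprocity: 79 ≡ 3 and 419 ≡ 3 (mod 4), so (79/419) = −(419/79).
Reduce top mod 79: now compute (24/79).
Pull out 2^3: since 79 ≡ 7 (mod 8), (2/79) = +1, so (2/79)^3 = +1.
Reciprocity: 3 ≡ 3 and 79 ≡ 3 (mod 4), so (3/79) = −(79/3).
Reduce top mod 3: now compute (1/3).
Reached (1/3) = 1. Collecting the sign flips along the way, the symbol is +1.

1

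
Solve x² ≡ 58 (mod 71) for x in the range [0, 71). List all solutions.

22, 49

Since 71 ≡ 3 (mod 4), a square root of 58 is 58^((71+1)/4) = 58^18 mod 71.
Repeated squaring: 58^2≡27, 58^4≡19, 58^8≡6, 58^16≡36 (mod 71).
58^18 = 58^(16+2) ≡ 49 (mod 71).
Check: 49² = 2401 ≡ 58 (mod 71). The two roots are 22 and 49.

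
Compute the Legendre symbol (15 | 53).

Euler's criterion: (15/53) ≡ 15^26 (mod 53).
15^2 ≡ 13 (mod 53)
15^4 ≡ 10 (mod 53)
15^8 ≡ 47 (mod 53)
15^16 ≡ 36 (mod 53)
15^26 = 15^(16+8+2) ≡ 1 (mod 53).
Result is 1, so (15/53) = 1.

1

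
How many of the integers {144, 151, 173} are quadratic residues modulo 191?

1

(144/191) = +1 → QR.
(151/191) = -1 → non-residue.
(173/191) = -1 → non-residue.
Total quadratic residues among the 3: 1.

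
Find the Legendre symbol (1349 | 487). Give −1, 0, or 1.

First reduce: 1349 ≡ 375 (mod 487).
Reciprocity: 375 ≡ 3 and 487 ≡ 3 (mod 4), so (375/487) = −(487/375).
Reduce top mod 375: now compute (112/375).
Pull out 2^4: since 375 ≡ 7 (mod 8), (2/375) = +1, so (2/375)^4 = +1.
Reciprocity: 7 ≡ 3 and 375 ≡ 3 (mod 4), so (7/375) = −(375/7).
Reduce top mod 7: now compute (4/7).
Pull out 2^2: since 7 ≡ 7 (mod 8), (2/7) = +1, so (2/7)^2 = +1.
Reached (1/7) = 1. Collecting the sign flips along the way, the symbol is +1.

1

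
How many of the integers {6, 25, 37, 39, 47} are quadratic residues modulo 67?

5

(6/67) = +1 → QR.
(25/67) = +1 → QR.
(37/67) = +1 → QR.
(39/67) = +1 → QR.
(47/67) = +1 → QR.
Total quadratic residues among the 5: 5.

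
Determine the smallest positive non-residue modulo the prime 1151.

13

(2/1151) = +1, so 2 is a residue.
(3/1151) = +1, so 3 is a residue.
(4/1151) = +1, so 4 is a residue.
(5/1151) = +1, so 5 is a residue.
(6/1151) = +1, so 6 is a residue.
(7/1151) = +1, so 7 is a residue.
(8/1151) = +1, so 8 is a residue.
(9/1151) = +1, so 9 is a residue.
(10/1151) = +1, so 10 is a residue.
(11/1151) = +1, so 11 is a residue.
(12/1151) = +1, so 12 is a residue.
(13/1151) = −1, so 13 is the smallest positive non-residue mod 1151.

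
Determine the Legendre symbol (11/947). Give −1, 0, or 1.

-1

Reciprocity: 11 ≡ 3 and 947 ≡ 3 (mod 4), so (11/947) = −(947/11).
Reduce top mod 11: now compute (1/11).
Reached (1/11) = 1. Collecting the sign flips along the way, the symbol is -1.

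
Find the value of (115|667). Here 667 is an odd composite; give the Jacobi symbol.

Reciprocity: 115 ≡ 3 and 667 ≡ 3 (mod 4), so (115/667) = −(667/115).
Reduce top mod 115: now compute (92/115).
Pull out 2^2: since 115 ≡ 3 (mod 8), (2/115) = -1, so (2/115)^2 = +1.
Reciprocity: 23 ≡ 3 and 115 ≡ 3 (mod 4), so (23/115) = −(115/23).
Reduce top mod 23: now compute (0/23).
Top reduces to 0: gcd > 1, so the symbol is 0.

0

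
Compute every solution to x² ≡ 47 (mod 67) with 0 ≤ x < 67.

Since 67 ≡ 3 (mod 4), a square root of 47 is 47^((67+1)/4) = 47^17 mod 67.
Repeated squaring: 47^2≡65, 47^4≡4, 47^8≡16, 47^16≡55 (mod 67).
47^17 = 47^(16+1) ≡ 39 (mod 67).
Check: 39² = 1521 ≡ 47 (mod 67). The two roots are 28 and 39.

28, 39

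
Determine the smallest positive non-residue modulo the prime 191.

7

(2/191) = +1, so 2 is a residue.
(3/191) = +1, so 3 is a residue.
(4/191) = +1, so 4 is a residue.
(5/191) = +1, so 5 is a residue.
(6/191) = +1, so 6 is a residue.
(7/191) = −1, so 7 is the smallest positive non-residue mod 191.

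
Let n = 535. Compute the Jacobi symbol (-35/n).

First reduce: -35 ≡ 500 (mod 535).
Pull out 2^2: since 535 ≡ 7 (mod 8), (2/535) = +1, so (2/535)^2 = +1.
Reciprocity: 125 ≡ 1 and 535 ≡ 3 (mod 4), so (125/535) = +(535/125).
Reduce top mod 125: now compute (35/125).
Reciprocity: 35 ≡ 3 and 125 ≡ 1 (mod 4), so (35/125) = +(125/35).
Reduce top mod 35: now compute (20/35).
Pull out 2^2: since 35 ≡ 3 (mod 8), (2/35) = -1, so (2/35)^2 = +1.
Reciprocity: 5 ≡ 1 and 35 ≡ 3 (mod 4), so (5/35) = +(35/5).
Reduce top mod 5: now compute (0/5).
Top reduces to 0: gcd > 1, so the symbol is 0.

0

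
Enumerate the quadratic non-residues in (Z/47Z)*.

5 10 11 13 15 19 20 22 23 26 29 30 31 33 35 38 39 40 41 43 44 45 46

Square k = 1,…,23 (k and 47−k give the same square):
1²=1, 2²=4, 3²=9, 4²=16, 5²=25, 6²=36, 7²≡2, 8²≡17, 9²≡34, 10²≡6, 11²≡27, 12²≡3, 13²≡28, 14²≡8, 15²≡37, 16²≡21, 17²≡7, 18²≡42, 19²≡32, 20²≡24, 21²≡18, 22²≡14, 23²≡12 (mod 47).
The residues are {1, 2, 3, 4, 6, 7, 8, 9, 12, 14, 16, 17, 18, 21, 24, 25, 27, 28, 32, 34, 36, 37, 42}; the non-residues are the remaining 23 nonzero classes.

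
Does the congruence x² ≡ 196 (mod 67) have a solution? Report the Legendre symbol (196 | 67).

First reduce: 196 ≡ 62 (mod 67).
Pull out 2: since 67 ≡ 3 (mod 8), (2/67) = -1.
Reciprocity: 31 ≡ 3 and 67 ≡ 3 (mod 4), so (31/67) = −(67/31).
Reduce top mod 31: now compute (5/31).
Reciprocity: 5 ≡ 1 and 31 ≡ 3 (mod 4), so (5/31) = +(31/5).
Reduce top mod 5: now compute (1/5).
Reached (1/5) = 1. Collecting the sign flips along the way, the symbol is +1.

1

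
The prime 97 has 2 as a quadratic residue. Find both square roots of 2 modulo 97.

14, 83

97 ≡ 1 (mod 4), so we find a root by search.
Trying successive values, 14² = 196 ≡ 2 (mod 97). The other root is 97 − 14 = 83.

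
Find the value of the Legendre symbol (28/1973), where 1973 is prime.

-1

Pull out 2^2: since 1973 ≡ 5 (mod 8), (2/1973) = -1, so (2/1973)^2 = +1.
Reciprocity: 7 ≡ 3 and 1973 ≡ 1 (mod 4), so (7/1973) = +(1973/7).
Reduce top mod 7: now compute (6/7).
Pull out 2: since 7 ≡ 7 (mod 8), (2/7) = +1.
Reciprocity: 3 ≡ 3 and 7 ≡ 3 (mod 4), so (3/7) = −(7/3).
Reduce top mod 3: now compute (1/3).
Reached (1/3) = 1. Collecting the sign flips along the way, the symbol is -1.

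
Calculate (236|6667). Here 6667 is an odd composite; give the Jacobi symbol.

Pull out 2^2: since 6667 ≡ 3 (mod 8), (2/6667) = -1, so (2/6667)^2 = +1.
Reciprocity: 59 ≡ 3 and 6667 ≡ 3 (mod 4), so (59/6667) = −(6667/59).
Reduce top mod 59: now compute (0/59).
Top reduces to 0: gcd > 1, so the symbol is 0.

0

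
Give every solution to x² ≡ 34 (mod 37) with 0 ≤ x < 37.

37 ≡ 1 (mod 4), so we find a root by search.
Trying successive values, 16² = 256 ≡ 34 (mod 37). The other root is 37 − 16 = 21.

16, 21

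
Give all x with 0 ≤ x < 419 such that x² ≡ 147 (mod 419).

203, 216

Since 419 ≡ 3 (mod 4), a square root of 147 is 147^((419+1)/4) = 147^105 mod 419.
Repeated squaring: 147^2≡240, 147^4≡197, 147^8≡261, 147^16≡243, 147^32≡389, 147^64≡62 (mod 419).
147^105 = 147^(64+32+8+1) ≡ 203 (mod 419).
Check: 203² = 41209 ≡ 147 (mod 419). The two roots are 203 and 216.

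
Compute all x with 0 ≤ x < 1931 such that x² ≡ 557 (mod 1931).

Since 1931 ≡ 3 (mod 4), a square root of 557 is 557^((1931+1)/4) = 557^483 mod 1931.
Repeated squaring: 557^2≡1289, 557^4≡861, 557^8≡1748, 557^16≡662, 557^32≡1838, 557^64≡925, 557^128≡192, 557^256≡175 (mod 1931).
557^483 = 557^(256+128+64+32+2+1) ≡ 1840 (mod 1931).
Check: 1840² = 3385600 ≡ 557 (mod 1931). The two roots are 91 and 1840.

91, 1840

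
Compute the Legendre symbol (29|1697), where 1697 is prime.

Reciprocity: 29 ≡ 1 and 1697 ≡ 1 (mod 4), so (29/1697) = +(1697/29).
Reduce top mod 29: now compute (15/29).
Reciprocity: 15 ≡ 3 and 29 ≡ 1 (mod 4), so (15/29) = +(29/15).
Reduce top mod 15: now compute (14/15).
Pull out 2: since 15 ≡ 7 (mod 8), (2/15) = +1.
Reciprocity: 7 ≡ 3 and 15 ≡ 3 (mod 4), so (7/15) = −(15/7).
Reduce top mod 7: now compute (1/7).
Reached (1/7) = 1. Collecting the sign flips along the way, the symbol is -1.

-1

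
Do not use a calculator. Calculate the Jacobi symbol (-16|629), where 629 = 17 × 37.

1

First reduce: -16 ≡ 613 (mod 629).
Reciprocity: 613 ≡ 1 and 629 ≡ 1 (mod 4), so (613/629) = +(629/613).
Reduce top mod 613: now compute (16/613).
Pull out 2^4: since 613 ≡ 5 (mod 8), (2/613) = -1, so (2/613)^4 = +1.
Reached (1/613) = 1. Collecting the sign flips along the way, the symbol is +1.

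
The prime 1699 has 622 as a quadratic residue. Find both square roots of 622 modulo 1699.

104, 1595

Since 1699 ≡ 3 (mod 4), a square root of 622 is 622^((1699+1)/4) = 622^425 mod 1699.
Repeated squaring: 622^2≡1211, 622^4≡284, 622^8≡803, 622^16≡888, 622^32≡208, 622^64≡789, 622^128≡687, 622^256≡1346 (mod 1699).
622^425 = 622^(256+128+32+8+1) ≡ 1595 (mod 1699).
Check: 1595² = 2544025 ≡ 622 (mod 1699). The two roots are 104 and 1595.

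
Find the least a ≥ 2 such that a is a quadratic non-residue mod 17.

3

(2/17) = +1, so 2 is a residue.
(3/17) = −1, so 3 is the smallest positive non-residue mod 17.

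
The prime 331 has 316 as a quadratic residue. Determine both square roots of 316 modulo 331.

Since 331 ≡ 3 (mod 4), a square root of 316 is 316^((331+1)/4) = 316^83 mod 331.
Repeated squaring: 316^2≡225, 316^4≡313, 316^8≡324, 316^16≡49, 316^32≡84, 316^64≡105 (mod 331).
316^83 = 316^(64+16+2+1) ≡ 216 (mod 331).
Check: 216² = 46656 ≡ 316 (mod 331). The two roots are 115 and 216.

115, 216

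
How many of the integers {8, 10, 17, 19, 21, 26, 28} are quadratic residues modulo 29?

1

(8/29) = -1 → non-residue.
(10/29) = -1 → non-residue.
(17/29) = -1 → non-residue.
(19/29) = -1 → non-residue.
(21/29) = -1 → non-residue.
(26/29) = -1 → non-residue.
(28/29) = +1 → QR.
Total quadratic residues among the 7: 1.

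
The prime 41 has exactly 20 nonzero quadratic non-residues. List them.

3 6 7 11 12 13 14 15 17 19 22 24 26 27 28 29 30 34 35 38

Square k = 1,…,20 (k and 41−k give the same square):
1²=1, 2²=4, 3²=9, 4²=16, 5²=25, 6²=36, 7²≡8, 8²≡23, 9²≡40, 10²≡18, 11²≡39, 12²≡21, 13²≡5, 14²≡32, 15²≡20, 16²≡10, 17²≡2, 18²≡37, 19²≡33, 20²≡31 (mod 41).
The residues are {1, 2, 4, 5, 8, 9, 10, 16, 18, 20, 21, 23, 25, 31, 32, 33, 36, 37, 39, 40}; the non-residues are the remaining 20 nonzero classes.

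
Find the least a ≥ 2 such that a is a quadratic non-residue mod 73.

5

(2/73) = +1, so 2 is a residue.
(3/73) = +1, so 3 is a residue.
(4/73) = +1, so 4 is a residue.
(5/73) = −1, so 5 is the smallest positive non-residue mod 73.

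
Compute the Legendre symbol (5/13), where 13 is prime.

-1

Euler's criterion: (5/13) ≡ 5^6 (mod 13).
5^2 ≡ 12 (mod 13)
5^4 ≡ 1 (mod 13)
5^6 = 5^(4+2) ≡ 12 (mod 13).
Result is 12 ≡ −1, so (5/13) = −1.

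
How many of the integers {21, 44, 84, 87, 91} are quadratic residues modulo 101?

3

(21/101) = +1 → QR.
(44/101) = -1 → non-residue.
(84/101) = +1 → QR.
(87/101) = +1 → QR.
(91/101) = -1 → non-residue.
Total quadratic residues among the 5: 3.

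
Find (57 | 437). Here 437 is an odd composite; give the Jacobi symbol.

0

Reciprocity: 57 ≡ 1 and 437 ≡ 1 (mod 4), so (57/437) = +(437/57).
Reduce top mod 57: now compute (38/57).
Pull out 2: since 57 ≡ 1 (mod 8), (2/57) = +1.
Reciprocity: 19 ≡ 3 and 57 ≡ 1 (mod 4), so (19/57) = +(57/19).
Reduce top mod 19: now compute (0/19).
Top reduces to 0: gcd > 1, so the symbol is 0.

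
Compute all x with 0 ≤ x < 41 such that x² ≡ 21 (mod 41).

12, 29

41 ≡ 1 (mod 4), so we find a root by search.
Trying successive values, 12² = 144 ≡ 21 (mod 41). The other root is 41 − 12 = 29.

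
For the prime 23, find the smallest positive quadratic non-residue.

5

(2/23) = +1, so 2 is a residue.
(3/23) = +1, so 3 is a residue.
(4/23) = +1, so 4 is a residue.
(5/23) = −1, so 5 is the smallest positive non-residue mod 23.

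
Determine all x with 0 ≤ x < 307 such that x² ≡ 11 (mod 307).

25, 282

Since 307 ≡ 3 (mod 4), a square root of 11 is 11^((307+1)/4) = 11^77 mod 307.
Repeated squaring: 11^2≡121, 11^4≡212, 11^8≡122, 11^16≡148, 11^32≡107, 11^64≡90 (mod 307).
11^77 = 11^(64+8+4+1) ≡ 25 (mod 307).
Check: 25² = 625 ≡ 11 (mod 307). The two roots are 25 and 282.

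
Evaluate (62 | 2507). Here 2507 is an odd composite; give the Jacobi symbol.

Pull out 2: since 2507 ≡ 3 (mod 8), (2/2507) = -1.
Reciprocity: 31 ≡ 3 and 2507 ≡ 3 (mod 4), so (31/2507) = −(2507/31).
Reduce top mod 31: now compute (27/31).
Reciprocity: 27 ≡ 3 and 31 ≡ 3 (mod 4), so (27/31) = −(31/27).
Reduce top mod 27: now compute (4/27).
Pull out 2^2: since 27 ≡ 3 (mod 8), (2/27) = -1, so (2/27)^2 = +1.
Reached (1/27) = 1. Collecting the sign flips along the way, the symbol is -1.

-1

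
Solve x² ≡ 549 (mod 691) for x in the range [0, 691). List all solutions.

191, 500

Since 691 ≡ 3 (mod 4), a square root of 549 is 549^((691+1)/4) = 549^173 mod 691.
Repeated squaring: 549^2≡125, 549^4≡423, 549^8≡651, 549^16≡218, 549^32≡536, 549^64≡531, 549^128≡33 (mod 691).
549^173 = 549^(128+32+8+4+1) ≡ 500 (mod 691).
Check: 500² = 250000 ≡ 549 (mod 691). The two roots are 191 and 500.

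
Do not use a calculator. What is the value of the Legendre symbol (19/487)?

Reciprocity: 19 ≡ 3 and 487 ≡ 3 (mod 4), so (19/487) = −(487/19).
Reduce top mod 19: now compute (12/19).
Pull out 2^2: since 19 ≡ 3 (mod 8), (2/19) = -1, so (2/19)^2 = +1.
Reciprocity: 3 ≡ 3 and 19 ≡ 3 (mod 4), so (3/19) = −(19/3).
Reduce top mod 3: now compute (1/3).
Reached (1/3) = 1. Collecting the sign flips along the way, the symbol is +1.

1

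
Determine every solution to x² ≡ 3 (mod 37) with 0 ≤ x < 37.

15, 22

37 ≡ 1 (mod 4), so we find a root by search.
Trying successive values, 15² = 225 ≡ 3 (mod 37). The other root is 37 − 15 = 22.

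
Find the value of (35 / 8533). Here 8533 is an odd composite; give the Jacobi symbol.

0

Reciprocity: 35 ≡ 3 and 8533 ≡ 1 (mod 4), so (35/8533) = +(8533/35).
Reduce top mod 35: now compute (28/35).
Pull out 2^2: since 35 ≡ 3 (mod 8), (2/35) = -1, so (2/35)^2 = +1.
Reciprocity: 7 ≡ 3 and 35 ≡ 3 (mod 4), so (7/35) = −(35/7).
Reduce top mod 7: now compute (0/7).
Top reduces to 0: gcd > 1, so the symbol is 0.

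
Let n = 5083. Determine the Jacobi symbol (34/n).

Pull out 2: since 5083 ≡ 3 (mod 8), (2/5083) = -1.
Reciprocity: 17 ≡ 1 and 5083 ≡ 3 (mod 4), so (17/5083) = +(5083/17).
Reduce top mod 17: now compute (0/17).
Top reduces to 0: gcd > 1, so the symbol is 0.

0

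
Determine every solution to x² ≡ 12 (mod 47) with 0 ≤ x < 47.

23, 24

Since 47 ≡ 3 (mod 4), a square root of 12 is 12^((47+1)/4) = 12^12 mod 47.
Repeated squaring: 12^2≡3, 12^4≡9, 12^8≡34 (mod 47).
12^12 = 12^(8+4) ≡ 24 (mod 47).
Check: 24² = 576 ≡ 12 (mod 47). The two roots are 23 and 24.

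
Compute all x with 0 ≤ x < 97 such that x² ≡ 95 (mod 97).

97 ≡ 1 (mod 4), so we find a root by search.
Trying successive values, 17² = 289 ≡ 95 (mod 97). The other root is 97 − 17 = 80.

17, 80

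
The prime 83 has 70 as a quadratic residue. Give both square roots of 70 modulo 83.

30, 53

Since 83 ≡ 3 (mod 4), a square root of 70 is 70^((83+1)/4) = 70^21 mod 83.
Repeated squaring: 70^2≡3, 70^4≡9, 70^8≡81, 70^16≡4 (mod 83).
70^21 = 70^(16+4+1) ≡ 30 (mod 83).
Check: 30² = 900 ≡ 70 (mod 83). The two roots are 30 and 53.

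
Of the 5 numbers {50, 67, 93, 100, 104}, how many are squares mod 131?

(50/131) = -1 → non-residue.
(67/131) = -1 → non-residue.
(93/131) = -1 → non-residue.
(100/131) = +1 → QR.
(104/131) = -1 → non-residue.
Total quadratic residues among the 5: 1.

1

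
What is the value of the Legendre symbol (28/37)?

1

Euler's criterion: (28/37) ≡ 28^18 (mod 37).
28^2 ≡ 7 (mod 37)
28^4 ≡ 12 (mod 37)
28^8 ≡ 33 (mod 37)
28^16 ≡ 16 (mod 37)
28^18 = 28^(16+2) ≡ 1 (mod 37).
Result is 1, so (28/37) = 1.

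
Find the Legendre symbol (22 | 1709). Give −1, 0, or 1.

Pull out 2: since 1709 ≡ 5 (mod 8), (2/1709) = -1.
Reciprocity: 11 ≡ 3 and 1709 ≡ 1 (mod 4), so (11/1709) = +(1709/11).
Reduce top mod 11: now compute (4/11).
Pull out 2^2: since 11 ≡ 3 (mod 8), (2/11) = -1, so (2/11)^2 = +1.
Reached (1/11) = 1. Collecting the sign flips along the way, the symbol is -1.

-1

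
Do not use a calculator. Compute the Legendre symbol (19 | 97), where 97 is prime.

-1

Reciprocity: 19 ≡ 3 and 97 ≡ 1 (mod 4), so (19/97) = +(97/19).
Reduce top mod 19: now compute (2/19).
Pull out 2: since 19 ≡ 3 (mod 8), (2/19) = -1.
Reached (1/19) = 1. Collecting the sign flips along the way, the symbol is -1.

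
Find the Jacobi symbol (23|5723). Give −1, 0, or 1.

Reciprocity: 23 ≡ 3 and 5723 ≡ 3 (mod 4), so (23/5723) = −(5723/23).
Reduce top mod 23: now compute (19/23).
Reciprocity: 19 ≡ 3 and 23 ≡ 3 (mod 4), so (19/23) = −(23/19).
Reduce top mod 19: now compute (4/19).
Pull out 2^2: since 19 ≡ 3 (mod 8), (2/19) = -1, so (2/19)^2 = +1.
Reached (1/19) = 1. Collecting the sign flips along the way, the symbol is +1.

1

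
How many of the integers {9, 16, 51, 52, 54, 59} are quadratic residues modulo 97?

(9/97) = +1 → QR.
(16/97) = +1 → QR.
(51/97) = -1 → non-residue.
(52/97) = -1 → non-residue.
(54/97) = +1 → QR.
(59/97) = -1 → non-residue.
Total quadratic residues among the 6: 3.

3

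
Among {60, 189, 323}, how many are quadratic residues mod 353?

(60/353) = +1 → QR.
(189/353) = +1 → QR.
(323/353) = +1 → QR.
Total quadratic residues among the 3: 3.

3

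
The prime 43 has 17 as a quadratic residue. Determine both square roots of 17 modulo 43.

Since 43 ≡ 3 (mod 4), a square root of 17 is 17^((43+1)/4) = 17^11 mod 43.
Repeated squaring: 17^2≡31, 17^4≡15, 17^8≡10 (mod 43).
17^11 = 17^(8+2+1) ≡ 24 (mod 43).
Check: 24² = 576 ≡ 17 (mod 43). The two roots are 19 and 24.

19, 24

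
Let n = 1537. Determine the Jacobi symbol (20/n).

-1

Pull out 2^2: since 1537 ≡ 1 (mod 8), (2/1537) = +1, so (2/1537)^2 = +1.
Reciprocity: 5 ≡ 1 and 1537 ≡ 1 (mod 4), so (5/1537) = +(1537/5).
Reduce top mod 5: now compute (2/5).
Pull out 2: since 5 ≡ 5 (mod 8), (2/5) = -1.
Reached (1/5) = 1. Collecting the sign flips along the way, the symbol is -1.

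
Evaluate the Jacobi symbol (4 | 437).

1

Pull out 2^2: since 437 ≡ 5 (mod 8), (2/437) = -1, so (2/437)^2 = +1.
Reached (1/437) = 1. Collecting the sign flips along the way, the symbol is +1.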